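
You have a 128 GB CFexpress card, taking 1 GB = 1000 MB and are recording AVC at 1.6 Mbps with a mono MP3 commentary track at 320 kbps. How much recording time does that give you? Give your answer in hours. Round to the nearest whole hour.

148 hours

Audio: 320 kbps = 0.320 Mbps.
Total bitrate: 1.6 + 0.320 = 1.920 Mbps.
Capacity: 128 GB = 1,024,000 Mb.
Recording time: 1,024,000 / 1.920 = 533,333 s ≈ 148 hours.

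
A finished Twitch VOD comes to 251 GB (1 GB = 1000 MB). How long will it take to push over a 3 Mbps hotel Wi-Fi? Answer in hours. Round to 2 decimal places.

File: 251 GB = 2008000.0 Mb.
At 3 Mbps: 2008000.0 / 3 = 669333.3 s ≈ 186 hours.

185.93 hours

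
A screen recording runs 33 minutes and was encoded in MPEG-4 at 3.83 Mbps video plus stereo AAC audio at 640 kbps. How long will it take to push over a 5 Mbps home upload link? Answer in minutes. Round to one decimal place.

29.5 minutes

33 min = 1980 s
Audio: 640 kbps = 0.640 Mbps.
Total bitrate: 4.470 Mbps.
File: 4.470 Mbps × 1980 s = 8850.6 Mb.
At 5 Mbps: 8850.6 / 5 = 1770.1 s ≈ 29.5 minutes.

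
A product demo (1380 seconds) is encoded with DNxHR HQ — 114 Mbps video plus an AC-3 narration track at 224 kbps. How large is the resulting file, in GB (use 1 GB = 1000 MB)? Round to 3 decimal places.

19.704 GB

Audio: 224 kbps = 0.224 Mbps.
Total bitrate: 114 + 0.224 = 114.224 Mbps.
Stream data: 114.224 Mbps × 1380 s = 157629.1 Mb.
157,629 Mb ÷ 8 = 19,704 MB → 19.70 GB.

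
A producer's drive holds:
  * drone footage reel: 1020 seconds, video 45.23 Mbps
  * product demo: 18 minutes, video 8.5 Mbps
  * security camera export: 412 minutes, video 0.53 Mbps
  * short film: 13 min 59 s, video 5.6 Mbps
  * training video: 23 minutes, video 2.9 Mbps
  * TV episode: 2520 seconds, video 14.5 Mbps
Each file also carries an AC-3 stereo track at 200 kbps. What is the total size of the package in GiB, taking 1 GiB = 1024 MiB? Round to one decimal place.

14.0 GiB

Audio: 200 kbps = 0.200 Mbps.
drone footage reel: 45.430 Mbps × 1020 s = 46338.6 Mb
product demo: 8.700 Mbps × 1080 s = 9396.0 Mb
security camera export: 0.730 Mbps × 24720 s = 18045.6 Mb
short film: 5.800 Mbps × 839 s = 4866.2 Mb
training video: 3.100 Mbps × 1380 s = 4278.0 Mb
TV episode: 14.700 Mbps × 2520 s = 37044.0 Mb
Total: 119968.4 Mb = 14996.0 MB.
= 13.97 GiB.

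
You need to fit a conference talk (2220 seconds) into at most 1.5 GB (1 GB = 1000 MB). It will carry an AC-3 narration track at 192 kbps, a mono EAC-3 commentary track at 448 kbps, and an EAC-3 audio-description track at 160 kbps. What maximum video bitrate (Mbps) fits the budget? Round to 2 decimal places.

Budget: 1.5 GB = 12000.0 Mb.
Total bitrate budget: 12000.0 Mb / 2220 s = 5.405 Mbps.
Audio total: 192 + 448 + 160 = 800 kbps = 0.800 Mbps.
Video: 5.405 − 0.800 = 4.605 Mbps.

4.61 Mbps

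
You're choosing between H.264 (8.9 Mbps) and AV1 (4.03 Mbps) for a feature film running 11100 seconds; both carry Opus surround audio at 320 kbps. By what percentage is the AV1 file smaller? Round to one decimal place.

52.8%

Audio: 320 kbps = 0.320 Mbps.
H.264: 9.220 Mbps × 11100 s = 102342.0 Mb = 12.793 GB.
AV1: 4.350 Mbps × 11100 s = 48285.0 Mb = 6.036 GB.
Reduction: (1 − 6.036/12.793) × 100 = 52.82%.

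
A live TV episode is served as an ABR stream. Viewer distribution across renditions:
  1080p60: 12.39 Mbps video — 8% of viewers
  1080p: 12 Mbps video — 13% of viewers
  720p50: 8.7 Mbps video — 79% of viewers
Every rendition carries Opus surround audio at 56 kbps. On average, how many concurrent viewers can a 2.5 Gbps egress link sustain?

263

Audio: 56 kbps = 0.056 Mbps.
Average per-viewer bitrate: 0.08×12.446 + 0.13×12.056 + 0.79×8.756 = 9.480 Mbps.
2.5 Gbps = 2,500 Mbps; 2,500 / 9.480 = 263.71 → 263.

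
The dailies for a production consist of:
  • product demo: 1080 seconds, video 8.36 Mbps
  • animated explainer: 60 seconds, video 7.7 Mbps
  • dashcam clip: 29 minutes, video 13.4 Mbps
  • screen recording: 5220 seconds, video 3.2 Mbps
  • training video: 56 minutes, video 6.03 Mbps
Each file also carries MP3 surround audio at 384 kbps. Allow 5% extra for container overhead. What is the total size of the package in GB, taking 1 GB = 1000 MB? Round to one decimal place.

Audio: 384 kbps = 0.384 Mbps.
product demo: 8.744 Mbps × 1080 s × 1.05 = 9915.7 Mb
animated explainer: 8.084 Mbps × 60 s × 1.05 = 509.3 Mb
dashcam clip: 13.784 Mbps × 1740 s × 1.05 = 25183.4 Mb
screen recording: 3.584 Mbps × 5220 s × 1.05 = 19643.9 Mb
training video: 6.414 Mbps × 3360 s × 1.05 = 22628.6 Mb
Total: 77880.9 Mb = 9735.1 MB.
= 9.735 GB.

9.7 GB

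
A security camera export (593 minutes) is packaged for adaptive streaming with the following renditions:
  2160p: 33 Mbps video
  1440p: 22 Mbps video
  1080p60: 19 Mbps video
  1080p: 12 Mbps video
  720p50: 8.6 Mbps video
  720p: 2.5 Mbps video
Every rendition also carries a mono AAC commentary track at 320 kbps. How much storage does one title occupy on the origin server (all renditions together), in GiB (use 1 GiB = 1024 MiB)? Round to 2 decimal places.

593 min = 35580 s
Audio: 320 kbps = 0.320 Mbps.
Sum of rendition bitrates: (33+0.320) + (22+0.320) + (19+0.320) + (12+0.320) + (8.6+0.320) + (2.5+0.320) = 99.020 Mbps.
× 35580 s = 3,523,132 Mb = 440,391 MB = 410.1 GiB.

410.15 GiB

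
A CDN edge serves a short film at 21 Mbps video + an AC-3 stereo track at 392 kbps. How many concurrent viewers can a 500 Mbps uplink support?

Audio: 392 kbps = 0.392 Mbps.
Per-viewer media rate: 21.392 Mbps.
500 Mbps = 500.0 Mbps; 500.0 / 21.392 = 23.37 → 23 viewers.

23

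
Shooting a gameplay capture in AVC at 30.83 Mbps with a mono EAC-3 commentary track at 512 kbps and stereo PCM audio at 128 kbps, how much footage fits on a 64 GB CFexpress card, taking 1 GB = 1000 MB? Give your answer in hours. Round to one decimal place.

Audio total: 512 + 128 = 640 kbps = 0.640 Mbps.
Total bitrate: 30.83 + 0.640 = 31.470 Mbps.
Capacity: 64 GB = 512,000 Mb.
Recording time: 512,000 / 31.470 = 16,269 s ≈ 4.52 hours.

4.5 hours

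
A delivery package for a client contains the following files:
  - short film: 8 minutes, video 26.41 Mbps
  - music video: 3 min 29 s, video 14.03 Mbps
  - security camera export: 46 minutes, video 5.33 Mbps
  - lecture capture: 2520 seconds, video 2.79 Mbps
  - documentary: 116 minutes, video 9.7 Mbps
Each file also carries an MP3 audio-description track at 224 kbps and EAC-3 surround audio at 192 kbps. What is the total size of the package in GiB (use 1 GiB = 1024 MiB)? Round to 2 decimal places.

12.83 GiB

Audio total: 224 + 192 = 416 kbps = 0.416 Mbps.
short film: 26.826 Mbps × 480 s = 12876.5 Mb
music video: 14.446 Mbps × 209 s = 3019.2 Mb
security camera export: 5.746 Mbps × 2760 s = 15859.0 Mb
lecture capture: 3.206 Mbps × 2520 s = 8079.1 Mb
documentary: 10.116 Mbps × 6960 s = 70407.4 Mb
Total: 110241.1 Mb = 13780.1 MB.
= 12.83 GiB.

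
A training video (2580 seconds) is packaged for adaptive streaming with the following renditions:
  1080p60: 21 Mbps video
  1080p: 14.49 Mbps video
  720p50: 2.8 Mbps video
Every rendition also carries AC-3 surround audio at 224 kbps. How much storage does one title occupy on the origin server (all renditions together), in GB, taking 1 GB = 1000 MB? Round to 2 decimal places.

Audio: 224 kbps = 0.224 Mbps.
Sum of rendition bitrates: (21+0.224) + (14.49+0.224) + (2.8+0.224) = 38.962 Mbps.
× 2580 s = 100,522 Mb = 12,565 MB = 12.57 GB.

12.57 GB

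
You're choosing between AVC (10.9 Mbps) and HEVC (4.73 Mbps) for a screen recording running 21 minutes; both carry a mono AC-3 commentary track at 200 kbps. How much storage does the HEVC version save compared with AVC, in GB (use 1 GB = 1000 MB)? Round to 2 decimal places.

21 min = 1260 s
Audio: 200 kbps = 0.200 Mbps.
AVC: 11.100 Mbps × 1260 s = 13986.0 Mb = 1.748 GB.
HEVC: 4.930 Mbps × 1260 s = 6211.8 Mb = 0.776 GB.
Saving: 1.748 − 0.776 = 0.972 GB.

0.97 GB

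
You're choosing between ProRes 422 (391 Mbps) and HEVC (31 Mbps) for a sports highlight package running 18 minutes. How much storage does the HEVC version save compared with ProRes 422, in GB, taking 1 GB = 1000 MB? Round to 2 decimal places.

18 min = 1080 s
ProRes 422: 391.000 Mbps × 1080 s = 422280.0 Mb = 52.785 GB.
HEVC: 31.000 Mbps × 1080 s = 33480.0 Mb = 4.185 GB.
Saving: 52.785 − 4.185 = 48.600 GB.

48.60 GB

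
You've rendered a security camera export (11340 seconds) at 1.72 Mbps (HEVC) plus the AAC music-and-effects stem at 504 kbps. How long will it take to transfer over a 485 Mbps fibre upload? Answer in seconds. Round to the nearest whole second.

Audio: 504 kbps = 0.504 Mbps.
Total bitrate: 2.224 Mbps.
File: 2.224 Mbps × 11340 s = 25220.2 Mb.
At 485 Mbps: 25220.2 / 485 = 52.0 s ≈ 52 seconds.

52 seconds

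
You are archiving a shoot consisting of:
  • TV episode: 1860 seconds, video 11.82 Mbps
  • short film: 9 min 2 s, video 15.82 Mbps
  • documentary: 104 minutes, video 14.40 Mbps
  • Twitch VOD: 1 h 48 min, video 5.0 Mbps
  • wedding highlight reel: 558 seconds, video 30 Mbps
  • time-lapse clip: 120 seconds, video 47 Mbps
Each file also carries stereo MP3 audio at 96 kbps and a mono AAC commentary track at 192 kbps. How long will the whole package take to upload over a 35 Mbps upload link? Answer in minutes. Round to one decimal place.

Audio total: 96 + 192 = 288 kbps = 0.288 Mbps.
TV episode: 12.108 Mbps × 1860 s = 22520.9 Mb
short film: 16.108 Mbps × 542 s = 8730.5 Mb
documentary: 14.688 Mbps × 6240 s = 91653.1 Mb
Twitch VOD: 5.288 Mbps × 6480 s = 34266.2 Mb
wedding highlight reel: 30.288 Mbps × 558 s = 16900.7 Mb
time-lapse clip: 47.288 Mbps × 120 s = 5674.6 Mb
Total: 179746.0 Mb = 22468.3 MB.
At 35 Mbps: 179746.0 / 35 = 5136 s ≈ 85.6 minutes.

85.6 minutes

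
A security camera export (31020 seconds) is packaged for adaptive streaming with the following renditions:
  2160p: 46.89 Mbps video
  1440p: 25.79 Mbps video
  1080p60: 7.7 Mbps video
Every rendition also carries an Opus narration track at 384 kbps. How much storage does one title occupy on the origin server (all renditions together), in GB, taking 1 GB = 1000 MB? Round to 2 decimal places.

Audio: 384 kbps = 0.384 Mbps.
Sum of rendition bitrates: (46.89+0.384) + (25.79+0.384) + (7.7+0.384) = 81.532 Mbps.
× 31020 s = 2,529,123 Mb = 316,140 MB = 316.1 GB.

316.14 GB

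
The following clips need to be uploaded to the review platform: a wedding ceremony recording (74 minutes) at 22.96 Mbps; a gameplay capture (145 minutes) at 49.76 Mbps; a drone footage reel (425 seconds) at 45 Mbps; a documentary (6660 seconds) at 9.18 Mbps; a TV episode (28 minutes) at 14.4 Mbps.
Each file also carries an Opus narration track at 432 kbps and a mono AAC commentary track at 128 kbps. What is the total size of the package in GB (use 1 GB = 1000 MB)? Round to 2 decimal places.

81.45 GB

Audio total: 432 + 128 = 560 kbps = 0.560 Mbps.
wedding ceremony recording: 23.520 Mbps × 4440 s = 104428.8 Mb
gameplay capture: 50.320 Mbps × 8700 s = 437784.0 Mb
drone footage reel: 45.560 Mbps × 425 s = 19363.0 Mb
documentary: 9.740 Mbps × 6660 s = 64868.4 Mb
TV episode: 14.960 Mbps × 1680 s = 25132.8 Mb
Total: 651577.0 Mb = 81447.1 MB.
= 81.45 GB.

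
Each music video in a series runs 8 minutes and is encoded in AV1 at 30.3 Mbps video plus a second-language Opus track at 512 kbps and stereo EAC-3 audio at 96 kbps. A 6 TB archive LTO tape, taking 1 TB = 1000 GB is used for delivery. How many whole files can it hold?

3235

8 min = 480 s
Audio total: 512 + 96 = 608 kbps = 0.608 Mbps.
Total bitrate: 30.908 Mbps.
Per item: 30.908 Mbps × 480 s = 14,836 Mb = 1,854 MB.
Capacity: 6 TB = 48,000,000 Mb; 3235.41 items → 3235 complete.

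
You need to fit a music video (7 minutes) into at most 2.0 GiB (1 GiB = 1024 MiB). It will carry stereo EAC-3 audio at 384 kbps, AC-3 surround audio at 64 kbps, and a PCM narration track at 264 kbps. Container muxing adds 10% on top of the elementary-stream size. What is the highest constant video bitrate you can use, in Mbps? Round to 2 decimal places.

Budget: 2.0 GiB = 17179.9 Mb.
Stream payload after overhead: 17179.9 / 1.10 = 15618.1 Mb.
7 min = 420 s
Total bitrate budget: 15618.1 Mb / 420 s = 37.186 Mbps.
Audio total: 384 + 64 + 264 = 712 kbps = 0.712 Mbps.
Video: 37.186 − 0.712 = 36.474 Mbps.

36.47 Mbps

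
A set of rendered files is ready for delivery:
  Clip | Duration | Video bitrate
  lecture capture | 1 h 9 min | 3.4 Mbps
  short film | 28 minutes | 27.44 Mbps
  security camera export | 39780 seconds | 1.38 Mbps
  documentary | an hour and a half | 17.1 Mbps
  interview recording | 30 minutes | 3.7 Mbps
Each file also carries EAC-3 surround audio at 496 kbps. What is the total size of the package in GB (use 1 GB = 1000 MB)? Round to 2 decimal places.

Audio: 496 kbps = 0.496 Mbps.
lecture capture: 3.896 Mbps × 4140 s = 16129.4 Mb
short film: 27.936 Mbps × 1680 s = 46932.5 Mb
security camera export: 1.876 Mbps × 39780 s = 74627.3 Mb
documentary: 17.596 Mbps × 5400 s = 95018.4 Mb
interview recording: 4.196 Mbps × 1800 s = 7552.8 Mb
Total: 240260.4 Mb = 30032.5 MB.
= 30.03 GB.

30.03 GB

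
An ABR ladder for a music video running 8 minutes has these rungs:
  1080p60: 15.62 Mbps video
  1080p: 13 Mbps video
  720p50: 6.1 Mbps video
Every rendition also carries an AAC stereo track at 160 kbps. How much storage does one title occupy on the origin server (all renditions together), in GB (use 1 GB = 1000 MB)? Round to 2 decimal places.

8 min = 480 s
Audio: 160 kbps = 0.160 Mbps.
Sum of rendition bitrates: (15.62+0.160) + (13+0.160) + (6.1+0.160) = 35.200 Mbps.
× 480 s = 16,896 Mb = 2,112 MB = 2.112 GB.

2.11 GB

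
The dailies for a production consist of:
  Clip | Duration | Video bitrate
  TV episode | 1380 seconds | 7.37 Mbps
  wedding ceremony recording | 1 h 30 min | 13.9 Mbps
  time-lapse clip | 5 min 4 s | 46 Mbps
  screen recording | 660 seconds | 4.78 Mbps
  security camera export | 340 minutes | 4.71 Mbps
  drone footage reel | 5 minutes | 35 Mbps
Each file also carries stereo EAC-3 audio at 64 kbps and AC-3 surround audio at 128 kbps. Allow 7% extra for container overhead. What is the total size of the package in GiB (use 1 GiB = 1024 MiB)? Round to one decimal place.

26.7 GiB

Audio total: 64 + 128 = 192 kbps = 0.192 Mbps.
TV episode: 7.562 Mbps × 1380 s × 1.07 = 11166.0 Mb
wedding ceremony recording: 14.092 Mbps × 5400 s × 1.07 = 81423.6 Mb
time-lapse clip: 46.192 Mbps × 304 s × 1.07 = 15025.3 Mb
screen recording: 4.972 Mbps × 660 s × 1.07 = 3511.2 Mb
security camera export: 4.902 Mbps × 20400 s × 1.07 = 107000.9 Mb
drone footage reel: 35.192 Mbps × 300 s × 1.07 = 11296.6 Mb
Total: 229423.7 Mb = 28678.0 MB.
= 26.71 GiB.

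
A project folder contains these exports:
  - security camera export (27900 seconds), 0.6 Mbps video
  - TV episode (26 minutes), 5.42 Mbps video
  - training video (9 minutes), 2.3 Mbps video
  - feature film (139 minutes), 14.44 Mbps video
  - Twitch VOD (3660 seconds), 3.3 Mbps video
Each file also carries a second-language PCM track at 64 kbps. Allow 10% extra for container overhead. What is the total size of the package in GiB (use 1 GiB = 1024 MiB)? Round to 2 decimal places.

20.70 GiB

Audio: 64 kbps = 0.064 Mbps.
security camera export: 0.664 Mbps × 27900 s × 1.10 = 20378.2 Mb
TV episode: 5.484 Mbps × 1560 s × 1.10 = 9410.5 Mb
training video: 2.364 Mbps × 540 s × 1.10 = 1404.2 Mb
feature film: 14.504 Mbps × 8340 s × 1.10 = 133059.7 Mb
Twitch VOD: 3.364 Mbps × 3660 s × 1.10 = 13543.5 Mb
Total: 177796.1 Mb = 22224.5 MB.
= 20.70 GiB.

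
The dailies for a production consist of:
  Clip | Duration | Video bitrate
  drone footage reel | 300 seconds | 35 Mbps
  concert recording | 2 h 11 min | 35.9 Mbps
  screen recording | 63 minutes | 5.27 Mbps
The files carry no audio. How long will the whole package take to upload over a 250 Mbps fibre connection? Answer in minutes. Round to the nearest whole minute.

21 minutes

drone footage reel: 35.000 Mbps × 300 s = 10500.0 Mb
concert recording: 35.900 Mbps × 7860 s = 282174.0 Mb
screen recording: 5.270 Mbps × 3780 s = 19920.6 Mb
Total: 312594.6 Mb = 39074.3 MB.
At 250 Mbps: 312594.6 / 250 = 1250 s ≈ 20.8 minutes.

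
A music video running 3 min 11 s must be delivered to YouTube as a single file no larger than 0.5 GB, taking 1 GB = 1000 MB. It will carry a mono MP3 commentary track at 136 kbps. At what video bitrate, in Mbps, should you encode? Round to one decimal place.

20.8 Mbps

Budget: 0.5 GB = 4000.0 Mb.
3 min 11 s = 191 s
Total bitrate budget: 4000.0 Mb / 191 s = 20.942 Mbps.
Audio: 136 kbps = 0.136 Mbps.
Video: 20.942 − 0.136 = 20.806 Mbps.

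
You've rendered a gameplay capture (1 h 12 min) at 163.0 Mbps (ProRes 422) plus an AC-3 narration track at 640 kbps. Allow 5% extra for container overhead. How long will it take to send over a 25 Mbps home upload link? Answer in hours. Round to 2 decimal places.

1 h 12 min = 72 min = 4320 s
Audio: 640 kbps = 0.640 Mbps.
Total bitrate: 163.640 Mbps.
File: 163.640 Mbps × 4320 s = 706924.8 Mb.
With 5% container overhead: ×1.05. → 742271.0 Mb.
At 25 Mbps: 742271.0 / 25 = 29690.8 s ≈ 8.25 hours.

8.25 hours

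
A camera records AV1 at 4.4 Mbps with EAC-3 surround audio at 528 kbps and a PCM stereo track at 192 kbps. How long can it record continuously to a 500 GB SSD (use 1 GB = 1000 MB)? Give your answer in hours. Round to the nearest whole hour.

217 hours

Audio total: 528 + 192 = 720 kbps = 0.720 Mbps.
Total bitrate: 4.4 + 0.720 = 5.120 Mbps.
Capacity: 500 GB = 4,000,000 Mb.
Recording time: 4,000,000 / 5.120 = 781,250 s ≈ 217 hours.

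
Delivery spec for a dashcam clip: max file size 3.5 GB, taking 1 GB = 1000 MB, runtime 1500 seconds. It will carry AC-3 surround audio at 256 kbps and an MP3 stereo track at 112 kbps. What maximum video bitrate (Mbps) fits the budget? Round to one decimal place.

18.3 Mbps

Budget: 3.5 GB = 28000.0 Mb.
Total bitrate budget: 28000.0 Mb / 1500 s = 18.667 Mbps.
Audio total: 256 + 112 = 368 kbps = 0.368 Mbps.
Video: 18.667 − 0.368 = 18.299 Mbps.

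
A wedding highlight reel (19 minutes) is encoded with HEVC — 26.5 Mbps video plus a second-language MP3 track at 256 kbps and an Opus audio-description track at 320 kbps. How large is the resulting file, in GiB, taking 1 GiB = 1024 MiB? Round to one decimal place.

19 min = 1140 s
Audio total: 256 + 320 = 576 kbps = 0.576 Mbps.
Total bitrate: 26.5 + 0.576 = 27.076 Mbps.
Stream data: 27.076 Mbps × 1140 s = 30866.6 Mb.
30,867 Mb = 3,858,330,000 bytes ÷ 1,073,741,824 = 3.593 GiB.

3.6 GiB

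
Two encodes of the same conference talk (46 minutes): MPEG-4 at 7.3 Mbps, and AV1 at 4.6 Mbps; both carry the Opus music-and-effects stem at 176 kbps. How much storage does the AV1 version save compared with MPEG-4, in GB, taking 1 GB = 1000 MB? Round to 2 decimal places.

46 min = 2760 s
Audio: 176 kbps = 0.176 Mbps.
MPEG-4: 7.476 Mbps × 2760 s = 20633.8 Mb = 2.579 GB.
AV1: 4.776 Mbps × 2760 s = 13181.8 Mb = 1.648 GB.
Saving: 2.579 − 1.648 = 0.931 GB.

0.93 GB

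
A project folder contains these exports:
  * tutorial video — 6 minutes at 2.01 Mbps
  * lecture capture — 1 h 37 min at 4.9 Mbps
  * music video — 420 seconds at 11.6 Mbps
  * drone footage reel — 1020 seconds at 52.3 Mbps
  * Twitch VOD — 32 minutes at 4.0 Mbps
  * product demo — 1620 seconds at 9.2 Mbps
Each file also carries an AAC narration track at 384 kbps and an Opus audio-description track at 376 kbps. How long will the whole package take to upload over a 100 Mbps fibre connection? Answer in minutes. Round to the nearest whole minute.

Audio total: 384 + 376 = 760 kbps = 0.760 Mbps.
tutorial video: 2.770 Mbps × 360 s = 997.2 Mb
lecture capture: 5.660 Mbps × 5820 s = 32941.2 Mb
music video: 12.360 Mbps × 420 s = 5191.2 Mb
drone footage reel: 53.060 Mbps × 1020 s = 54121.2 Mb
Twitch VOD: 4.760 Mbps × 1920 s = 9139.2 Mb
product demo: 9.960 Mbps × 1620 s = 16135.2 Mb
Total: 118525.2 Mb = 14815.6 MB.
At 100 Mbps: 118525.2 / 100 = 1185 s ≈ 19.8 minutes.

20 minutes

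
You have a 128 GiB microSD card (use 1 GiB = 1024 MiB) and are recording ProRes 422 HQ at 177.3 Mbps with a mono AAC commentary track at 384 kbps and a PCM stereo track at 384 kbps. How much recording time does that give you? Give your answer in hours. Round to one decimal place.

1.7 hours

Audio total: 384 + 384 = 768 kbps = 0.768 Mbps.
Total bitrate: 177.3 + 0.768 = 178.068 Mbps.
Capacity: 128 GiB = 1,099,512 Mb.
Recording time: 1,099,512 / 178.068 = 6,175 s ≈ 1.72 hours.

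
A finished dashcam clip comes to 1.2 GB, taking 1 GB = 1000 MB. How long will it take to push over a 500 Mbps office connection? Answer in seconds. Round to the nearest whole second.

File: 1.2 GB = 9600.0 Mb.
At 500 Mbps: 9600.0 / 500 = 19.2 s ≈ 19.2 seconds.

19 seconds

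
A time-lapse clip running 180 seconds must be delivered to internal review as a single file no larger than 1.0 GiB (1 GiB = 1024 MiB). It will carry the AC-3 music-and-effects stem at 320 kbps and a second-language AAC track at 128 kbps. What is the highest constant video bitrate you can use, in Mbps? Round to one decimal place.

47.3 Mbps

Budget: 1.0 GiB = 8589.9 Mb.
Total bitrate budget: 8589.9 Mb / 180 s = 47.722 Mbps.
Audio total: 320 + 128 = 448 kbps = 0.448 Mbps.
Video: 47.722 − 0.448 = 47.274 Mbps.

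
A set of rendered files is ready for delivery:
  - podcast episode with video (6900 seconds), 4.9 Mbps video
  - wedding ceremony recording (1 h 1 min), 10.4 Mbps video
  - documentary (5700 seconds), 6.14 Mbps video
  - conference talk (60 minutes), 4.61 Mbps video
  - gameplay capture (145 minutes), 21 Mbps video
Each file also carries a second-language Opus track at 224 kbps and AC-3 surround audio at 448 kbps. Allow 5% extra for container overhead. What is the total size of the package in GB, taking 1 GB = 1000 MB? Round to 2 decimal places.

Audio total: 224 + 448 = 672 kbps = 0.672 Mbps.
podcast episode with video: 5.572 Mbps × 6900 s × 1.05 = 40369.1 Mb
wedding ceremony recording: 11.072 Mbps × 3660 s × 1.05 = 42549.7 Mb
documentary: 6.812 Mbps × 5700 s × 1.05 = 40769.8 Mb
conference talk: 5.282 Mbps × 3600 s × 1.05 = 19966.0 Mb
gameplay capture: 21.672 Mbps × 8700 s × 1.05 = 197973.7 Mb
Total: 341628.3 Mb = 42703.5 MB.
= 42.70 GB.

42.70 GB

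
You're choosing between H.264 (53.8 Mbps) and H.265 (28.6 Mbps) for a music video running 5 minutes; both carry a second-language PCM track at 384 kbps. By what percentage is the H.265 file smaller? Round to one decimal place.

5 min = 300 s
Audio: 384 kbps = 0.384 Mbps.
H.264: 54.184 Mbps × 300 s = 16255.2 Mb = 1.892 GiB.
H.265: 28.984 Mbps × 300 s = 8695.2 Mb = 1.012 GiB.
Reduction: (1 − 1.012/1.892) × 100 = 46.51%.

46.5%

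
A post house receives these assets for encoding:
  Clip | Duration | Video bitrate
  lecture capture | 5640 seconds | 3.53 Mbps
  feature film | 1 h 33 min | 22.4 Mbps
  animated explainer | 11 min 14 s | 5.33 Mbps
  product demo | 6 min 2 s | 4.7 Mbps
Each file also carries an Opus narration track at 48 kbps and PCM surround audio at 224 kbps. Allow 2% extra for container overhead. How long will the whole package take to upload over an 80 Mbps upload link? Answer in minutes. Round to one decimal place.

32.6 minutes

Audio total: 48 + 224 = 272 kbps = 0.272 Mbps.
lecture capture: 3.802 Mbps × 5640 s × 1.02 = 21872.1 Mb
feature film: 22.672 Mbps × 5580 s × 1.02 = 129040.0 Mb
animated explainer: 5.602 Mbps × 674 s × 1.02 = 3851.3 Mb
product demo: 4.972 Mbps × 362 s × 1.02 = 1835.9 Mb
Total: 156599.2 Mb = 19574.9 MB.
At 80 Mbps: 156599.2 / 80 = 1957 s ≈ 32.6 minutes.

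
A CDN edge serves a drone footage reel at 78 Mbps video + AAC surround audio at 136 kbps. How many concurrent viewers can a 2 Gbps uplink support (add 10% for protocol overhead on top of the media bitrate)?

23

Audio: 136 kbps = 0.136 Mbps.
Per-viewer media rate: 78.136 Mbps.
On the wire with 10% overhead: 85.950 Mbps.
2 Gbps = 2,000 Mbps; 2,000 / 85.950 = 23.27 → 23 viewers.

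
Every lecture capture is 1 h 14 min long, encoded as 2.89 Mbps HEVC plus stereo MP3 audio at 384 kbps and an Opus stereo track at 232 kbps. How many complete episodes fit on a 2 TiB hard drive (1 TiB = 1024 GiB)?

1130

1 h 14 min = 74 min = 4440 s
Audio total: 384 + 232 = 616 kbps = 0.616 Mbps.
Total bitrate: 3.506 Mbps.
Per item: 3.506 Mbps × 4440 s = 15,567 Mb = 1,946 MB.
Capacity: 2 TiB = 17,592,186 Mb; 1130.12 items → 1130 complete.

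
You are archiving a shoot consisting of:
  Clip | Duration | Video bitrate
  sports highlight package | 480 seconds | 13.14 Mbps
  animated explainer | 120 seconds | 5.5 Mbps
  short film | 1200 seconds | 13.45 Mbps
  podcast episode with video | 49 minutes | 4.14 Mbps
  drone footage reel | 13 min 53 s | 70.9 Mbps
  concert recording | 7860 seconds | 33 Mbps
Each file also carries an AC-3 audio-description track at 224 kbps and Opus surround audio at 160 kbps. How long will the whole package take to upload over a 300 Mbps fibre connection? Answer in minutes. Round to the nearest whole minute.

20 minutes

Audio total: 224 + 160 = 384 kbps = 0.384 Mbps.
sports highlight package: 13.524 Mbps × 480 s = 6491.5 Mb
animated explainer: 5.884 Mbps × 120 s = 706.1 Mb
short film: 13.834 Mbps × 1200 s = 16600.8 Mb
podcast episode with video: 4.524 Mbps × 2940 s = 13300.6 Mb
drone footage reel: 71.284 Mbps × 833 s = 59379.6 Mb
concert recording: 33.384 Mbps × 7860 s = 262398.2 Mb
Total: 358876.8 Mb = 44859.6 MB.
At 300 Mbps: 358876.8 / 300 = 1196 s ≈ 19.9 minutes.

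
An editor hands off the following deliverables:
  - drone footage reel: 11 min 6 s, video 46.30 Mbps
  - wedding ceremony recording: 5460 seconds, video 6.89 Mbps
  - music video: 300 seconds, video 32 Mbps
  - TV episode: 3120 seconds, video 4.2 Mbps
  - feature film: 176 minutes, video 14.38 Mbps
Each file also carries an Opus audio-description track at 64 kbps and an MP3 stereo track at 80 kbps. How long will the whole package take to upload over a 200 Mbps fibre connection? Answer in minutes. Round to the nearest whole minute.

20 minutes

Audio total: 64 + 80 = 144 kbps = 0.144 Mbps.
drone footage reel: 46.444 Mbps × 666 s = 30931.7 Mb
wedding ceremony recording: 7.034 Mbps × 5460 s = 38405.6 Mb
music video: 32.144 Mbps × 300 s = 9643.2 Mb
TV episode: 4.344 Mbps × 3120 s = 13553.3 Mb
feature film: 14.524 Mbps × 10560 s = 153373.4 Mb
Total: 245907.3 Mb = 30738.4 MB.
At 200 Mbps: 245907.3 / 200 = 1230 s ≈ 20.5 minutes.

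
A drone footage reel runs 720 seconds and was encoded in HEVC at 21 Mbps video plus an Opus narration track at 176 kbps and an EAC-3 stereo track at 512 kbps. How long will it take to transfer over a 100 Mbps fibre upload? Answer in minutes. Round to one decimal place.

Audio total: 176 + 512 = 688 kbps = 0.688 Mbps.
Total bitrate: 21.688 Mbps.
File: 21.688 Mbps × 720 s = 15615.4 Mb.
At 100 Mbps: 15615.4 / 100 = 156.2 s ≈ 2.6 minutes.

2.6 minutes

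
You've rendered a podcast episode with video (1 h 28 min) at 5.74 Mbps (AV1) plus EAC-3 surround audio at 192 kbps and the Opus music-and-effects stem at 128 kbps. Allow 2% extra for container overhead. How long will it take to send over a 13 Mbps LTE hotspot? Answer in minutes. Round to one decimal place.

41.8 minutes

1 h 28 min = 88 min = 5280 s
Audio total: 192 + 128 = 320 kbps = 0.320 Mbps.
Total bitrate: 6.060 Mbps.
File: 6.060 Mbps × 5280 s = 31996.8 Mb.
With 2% container overhead: ×1.02. → 32636.7 Mb.
At 13 Mbps: 32636.7 / 13 = 2510.5 s ≈ 41.8 minutes.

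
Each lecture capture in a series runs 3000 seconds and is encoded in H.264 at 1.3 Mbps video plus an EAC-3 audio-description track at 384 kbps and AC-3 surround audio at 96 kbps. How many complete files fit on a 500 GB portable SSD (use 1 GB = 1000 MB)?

749

Audio total: 384 + 96 = 480 kbps = 0.480 Mbps.
Total bitrate: 1.780 Mbps.
Per item: 1.780 Mbps × 3000 s = 5,340 Mb = 667.5 MB.
Capacity: 500 GB = 4,000,000 Mb; 749.06 items → 749 complete.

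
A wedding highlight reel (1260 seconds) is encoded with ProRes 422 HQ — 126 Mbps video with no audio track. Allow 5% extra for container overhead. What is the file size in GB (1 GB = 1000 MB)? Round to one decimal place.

20.8 GB

Total bitrate: 126 Mbps.
Stream data: 126.000 Mbps × 1260 s = 158760.0 Mb.
With 5% container overhead: ×1.05.
166,698 Mb ÷ 8 = 20,837 MB → 20.84 GB.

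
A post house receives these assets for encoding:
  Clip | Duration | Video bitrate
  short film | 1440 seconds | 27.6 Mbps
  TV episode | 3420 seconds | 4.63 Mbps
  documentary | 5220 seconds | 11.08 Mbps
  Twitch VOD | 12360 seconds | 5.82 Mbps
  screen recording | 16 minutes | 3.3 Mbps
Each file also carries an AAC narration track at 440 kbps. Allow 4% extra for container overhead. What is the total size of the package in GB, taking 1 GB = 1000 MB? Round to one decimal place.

25.8 GB

Audio: 440 kbps = 0.440 Mbps.
short film: 28.040 Mbps × 1440 s × 1.04 = 41992.7 Mb
TV episode: 5.070 Mbps × 3420 s × 1.04 = 18033.0 Mb
documentary: 11.520 Mbps × 5220 s × 1.04 = 62539.8 Mb
Twitch VOD: 6.260 Mbps × 12360 s × 1.04 = 80468.5 Mb
screen recording: 3.740 Mbps × 960 s × 1.04 = 3734.0 Mb
Total: 206768.0 Mb = 25846.0 MB.
= 25.85 GB.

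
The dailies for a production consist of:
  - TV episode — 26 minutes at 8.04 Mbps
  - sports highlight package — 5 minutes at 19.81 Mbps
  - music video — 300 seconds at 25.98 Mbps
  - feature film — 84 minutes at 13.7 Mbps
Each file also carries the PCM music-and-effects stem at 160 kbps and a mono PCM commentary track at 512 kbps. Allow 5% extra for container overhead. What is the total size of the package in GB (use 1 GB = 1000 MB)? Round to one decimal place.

Audio total: 160 + 512 = 672 kbps = 0.672 Mbps.
TV episode: 8.712 Mbps × 1560 s × 1.05 = 14270.3 Mb
sports highlight package: 20.482 Mbps × 300 s × 1.05 = 6451.8 Mb
music video: 26.652 Mbps × 300 s × 1.05 = 8395.4 Mb
feature film: 14.372 Mbps × 5040 s × 1.05 = 76056.6 Mb
Total: 105174.1 Mb = 13146.8 MB.
= 13.15 GB.

13.1 GB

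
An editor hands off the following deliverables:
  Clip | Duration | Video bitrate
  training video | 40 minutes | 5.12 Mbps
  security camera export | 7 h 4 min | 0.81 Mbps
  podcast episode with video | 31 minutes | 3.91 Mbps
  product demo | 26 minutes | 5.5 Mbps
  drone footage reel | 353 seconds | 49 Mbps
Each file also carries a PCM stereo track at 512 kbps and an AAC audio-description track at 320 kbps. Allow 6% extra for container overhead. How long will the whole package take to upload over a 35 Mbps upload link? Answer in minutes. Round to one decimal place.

46.6 minutes

Audio total: 512 + 320 = 832 kbps = 0.832 Mbps.
training video: 5.952 Mbps × 2400 s × 1.06 = 15141.9 Mb
security camera export: 1.642 Mbps × 25440 s × 1.06 = 44278.8 Mb
podcast episode with video: 4.742 Mbps × 1860 s × 1.06 = 9349.3 Mb
product demo: 6.332 Mbps × 1560 s × 1.06 = 10470.6 Mb
drone footage reel: 49.832 Mbps × 353 s × 1.06 = 18646.1 Mb
Total: 97886.8 Mb = 12235.8 MB.
At 35 Mbps: 97886.8 / 35 = 2797 s ≈ 46.6 minutes.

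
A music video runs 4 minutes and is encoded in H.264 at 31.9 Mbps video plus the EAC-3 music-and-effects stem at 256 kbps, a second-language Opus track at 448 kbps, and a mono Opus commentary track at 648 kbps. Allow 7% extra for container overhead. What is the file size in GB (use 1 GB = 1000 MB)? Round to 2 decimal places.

4 min = 240 s
Audio total: 256 + 448 + 648 = 1352 kbps = 1.352 Mbps.
Total bitrate: 31.9 + 1.352 = 33.252 Mbps.
Stream data: 33.252 Mbps × 240 s = 7980.5 Mb.
With 7% container overhead: ×1.07.
8,539 Mb ÷ 8 = 1,067 MB → 1.067 GB.

1.07 GB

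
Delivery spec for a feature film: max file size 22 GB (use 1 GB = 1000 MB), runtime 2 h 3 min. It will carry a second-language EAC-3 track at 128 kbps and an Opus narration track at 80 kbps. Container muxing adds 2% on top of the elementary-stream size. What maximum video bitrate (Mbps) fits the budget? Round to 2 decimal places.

23.17 Mbps

Budget: 22 GB = 176000.0 Mb.
Stream payload after overhead: 176000.0 / 1.02 = 172549.0 Mb.
2 h 3 min = 123 min = 7380 s
Total bitrate budget: 172549.0 Mb / 7380 s = 23.381 Mbps.
Audio total: 128 + 80 = 208 kbps = 0.208 Mbps.
Video: 23.381 − 0.208 = 23.173 Mbps.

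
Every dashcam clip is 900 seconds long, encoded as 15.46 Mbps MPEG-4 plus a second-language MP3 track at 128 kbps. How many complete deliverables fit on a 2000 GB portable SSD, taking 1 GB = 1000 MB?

1140

Audio: 128 kbps = 0.128 Mbps.
Total bitrate: 15.588 Mbps.
Per item: 15.588 Mbps × 900 s = 14,029 Mb = 1,754 MB.
Capacity: 2000 GB = 16,000,000 Mb; 1140.48 items → 1140 complete.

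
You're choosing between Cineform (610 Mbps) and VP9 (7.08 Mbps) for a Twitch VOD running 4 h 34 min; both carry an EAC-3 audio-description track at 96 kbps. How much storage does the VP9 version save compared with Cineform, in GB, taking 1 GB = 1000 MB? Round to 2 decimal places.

1239.00 GB

4 h 34 min = 274 min = 16440 s
Audio: 96 kbps = 0.096 Mbps.
Cineform: 610.096 Mbps × 16440 s = 10029978.2 Mb = 1253.747 GB.
VP9: 7.176 Mbps × 16440 s = 117973.4 Mb = 14.747 GB.
Saving: 1253.747 − 14.747 = 1239.001 GB.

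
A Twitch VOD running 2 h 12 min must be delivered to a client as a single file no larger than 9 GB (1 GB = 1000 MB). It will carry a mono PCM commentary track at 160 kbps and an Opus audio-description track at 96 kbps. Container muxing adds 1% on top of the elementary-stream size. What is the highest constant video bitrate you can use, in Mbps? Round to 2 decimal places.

8.74 Mbps

Budget: 9 GB = 72000.0 Mb.
Stream payload after overhead: 72000.0 / 1.01 = 71287.1 Mb.
2 h 12 min = 132 min = 7920 s
Total bitrate budget: 71287.1 Mb / 7920 s = 9.001 Mbps.
Audio total: 160 + 96 = 256 kbps = 0.256 Mbps.
Video: 9.001 − 0.256 = 8.745 Mbps.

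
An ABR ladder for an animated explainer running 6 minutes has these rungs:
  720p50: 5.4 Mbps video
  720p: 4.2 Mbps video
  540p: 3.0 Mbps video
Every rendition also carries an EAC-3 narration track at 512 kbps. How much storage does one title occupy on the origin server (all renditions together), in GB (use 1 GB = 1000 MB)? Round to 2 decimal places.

6 min = 360 s
Audio: 512 kbps = 0.512 Mbps.
Sum of rendition bitrates: (5.4+0.512) + (4.2+0.512) + (3.0+0.512) = 14.136 Mbps.
× 360 s = 5,089 Mb = 636.1 MB = 0.6361 GB.

0.64 GB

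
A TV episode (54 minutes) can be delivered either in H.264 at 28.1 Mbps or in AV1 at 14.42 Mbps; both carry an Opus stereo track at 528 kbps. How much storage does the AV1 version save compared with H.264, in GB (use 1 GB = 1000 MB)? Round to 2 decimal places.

5.54 GB

54 min = 3240 s
Audio: 528 kbps = 0.528 Mbps.
H.264: 28.628 Mbps × 3240 s = 92754.7 Mb = 11.594 GB.
AV1: 14.948 Mbps × 3240 s = 48431.5 Mb = 6.054 GB.
Saving: 11.594 − 6.054 = 5.540 GB.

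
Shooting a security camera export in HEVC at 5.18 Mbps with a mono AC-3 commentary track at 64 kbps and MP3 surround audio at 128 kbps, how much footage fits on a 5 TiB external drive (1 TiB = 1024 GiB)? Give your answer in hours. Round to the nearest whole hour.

Audio total: 64 + 128 = 192 kbps = 0.192 Mbps.
Total bitrate: 5.18 + 0.192 = 5.372 Mbps.
Capacity: 5 TiB = 43,980,465 Mb.
Recording time: 43,980,465 / 5.372 = 8,186,982 s ≈ 2,274 hours.

2274 hours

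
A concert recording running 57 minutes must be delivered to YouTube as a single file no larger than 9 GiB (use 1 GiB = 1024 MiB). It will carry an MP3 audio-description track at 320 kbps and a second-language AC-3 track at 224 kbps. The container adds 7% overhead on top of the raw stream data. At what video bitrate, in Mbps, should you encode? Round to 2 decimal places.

20.58 Mbps

Budget: 9 GiB = 77309.4 Mb.
Stream payload after overhead: 77309.4 / 1.07 = 72251.8 Mb.
57 min = 3420 s
Total bitrate budget: 72251.8 Mb / 3420 s = 21.126 Mbps.
Audio total: 320 + 224 = 544 kbps = 0.544 Mbps.
Video: 21.126 − 0.544 = 20.582 Mbps.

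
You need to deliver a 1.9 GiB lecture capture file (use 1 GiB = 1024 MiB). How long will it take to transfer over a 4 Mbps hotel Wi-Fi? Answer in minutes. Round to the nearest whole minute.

File: 1.9 GiB = 16320.9 Mb.
At 4 Mbps: 16320.9 / 4 = 4080.2 s ≈ 68 minutes.

68 minutes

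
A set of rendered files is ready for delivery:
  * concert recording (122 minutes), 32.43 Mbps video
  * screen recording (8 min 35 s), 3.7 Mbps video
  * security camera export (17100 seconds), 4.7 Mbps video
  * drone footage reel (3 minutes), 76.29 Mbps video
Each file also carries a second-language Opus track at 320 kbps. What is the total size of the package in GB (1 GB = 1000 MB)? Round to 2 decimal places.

Audio: 320 kbps = 0.320 Mbps.
concert recording: 32.750 Mbps × 7320 s = 239730.0 Mb
screen recording: 4.020 Mbps × 515 s = 2070.3 Mb
security camera export: 5.020 Mbps × 17100 s = 85842.0 Mb
drone footage reel: 76.610 Mbps × 180 s = 13789.8 Mb
Total: 341432.1 Mb = 42679.0 MB.
= 42.68 GB.

42.68 GB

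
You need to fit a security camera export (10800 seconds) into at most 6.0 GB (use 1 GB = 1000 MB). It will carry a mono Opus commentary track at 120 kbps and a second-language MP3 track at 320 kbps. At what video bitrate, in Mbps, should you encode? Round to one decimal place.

4.0 Mbps

Budget: 6.0 GB = 48000.0 Mb.
Total bitrate budget: 48000.0 Mb / 10800 s = 4.444 Mbps.
Audio total: 120 + 320 = 440 kbps = 0.440 Mbps.
Video: 4.444 − 0.440 = 4.004 Mbps.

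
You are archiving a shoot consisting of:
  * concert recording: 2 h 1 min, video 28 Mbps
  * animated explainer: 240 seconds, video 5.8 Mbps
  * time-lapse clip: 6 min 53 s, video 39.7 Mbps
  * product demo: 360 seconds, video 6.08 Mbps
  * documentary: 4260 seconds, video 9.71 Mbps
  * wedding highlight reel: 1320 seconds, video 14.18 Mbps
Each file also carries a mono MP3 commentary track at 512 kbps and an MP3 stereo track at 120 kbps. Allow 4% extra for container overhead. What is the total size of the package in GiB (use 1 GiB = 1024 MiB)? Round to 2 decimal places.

35.36 GiB

Audio total: 512 + 120 = 632 kbps = 0.632 Mbps.
concert recording: 28.632 Mbps × 7260 s × 1.04 = 216183.1 Mb
animated explainer: 6.432 Mbps × 240 s × 1.04 = 1605.4 Mb
time-lapse clip: 40.332 Mbps × 413 s × 1.04 = 17323.4 Mb
product demo: 6.712 Mbps × 360 s × 1.04 = 2513.0 Mb
documentary: 10.342 Mbps × 4260 s × 1.04 = 45819.2 Mb
wedding highlight reel: 14.812 Mbps × 1320 s × 1.04 = 20333.9 Mb
Total: 303778.0 Mb = 37972.2 MB.
= 35.36 GiB.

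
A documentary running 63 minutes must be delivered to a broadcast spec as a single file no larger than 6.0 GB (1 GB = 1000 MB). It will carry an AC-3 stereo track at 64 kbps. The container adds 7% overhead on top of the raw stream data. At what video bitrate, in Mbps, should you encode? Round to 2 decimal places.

11.80 Mbps

Budget: 6.0 GB = 48000.0 Mb.
Stream payload after overhead: 48000.0 / 1.07 = 44859.8 Mb.
63 min = 3780 s
Total bitrate budget: 44859.8 Mb / 3780 s = 11.868 Mbps.
Audio: 64 kbps = 0.064 Mbps.
Video: 11.868 − 0.064 = 11.804 Mbps.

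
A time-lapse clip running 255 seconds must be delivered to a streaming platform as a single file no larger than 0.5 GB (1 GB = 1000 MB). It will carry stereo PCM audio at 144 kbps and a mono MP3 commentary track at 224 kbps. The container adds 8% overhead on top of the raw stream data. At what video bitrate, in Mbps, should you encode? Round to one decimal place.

14.2 Mbps

Budget: 0.5 GB = 4000.0 Mb.
Stream payload after overhead: 4000.0 / 1.08 = 3703.7 Mb.
Total bitrate budget: 3703.7 Mb / 255 s = 14.524 Mbps.
Audio total: 144 + 224 = 368 kbps = 0.368 Mbps.
Video: 14.524 − 0.368 = 14.156 Mbps.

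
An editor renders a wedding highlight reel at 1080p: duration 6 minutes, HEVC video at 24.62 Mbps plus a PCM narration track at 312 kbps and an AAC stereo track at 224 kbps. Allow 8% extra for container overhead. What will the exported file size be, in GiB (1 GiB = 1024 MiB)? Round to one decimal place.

6 min = 360 s
Audio total: 312 + 224 = 536 kbps = 0.536 Mbps.
Total bitrate: 24.62 + 0.536 = 25.156 Mbps.
Stream data: 25.156 Mbps × 360 s = 9056.2 Mb.
With 8% container overhead: ×1.08.
9,781 Mb = 1,222,581,600 bytes ÷ 1,073,741,824 = 1.139 GiB.

1.1 GiB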